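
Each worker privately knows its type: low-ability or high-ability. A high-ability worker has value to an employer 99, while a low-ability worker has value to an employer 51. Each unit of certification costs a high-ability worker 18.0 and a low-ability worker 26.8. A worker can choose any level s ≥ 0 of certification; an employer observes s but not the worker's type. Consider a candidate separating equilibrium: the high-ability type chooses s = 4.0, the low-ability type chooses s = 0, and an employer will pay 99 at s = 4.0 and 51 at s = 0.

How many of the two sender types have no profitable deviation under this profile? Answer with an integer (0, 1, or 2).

Low-ability type: stay at 0 → 51; mimic → 99 − 26.8 × 4.0 = -8.2. IC holds (51 ≥ -8.2).
High-ability type: signal → 99 − 18.0 × 4.0 = 27; deviate to 0 → 51. IC fails (27 < 51).
1 of 2 constraints hold, so this profile is not an equilibrium.

1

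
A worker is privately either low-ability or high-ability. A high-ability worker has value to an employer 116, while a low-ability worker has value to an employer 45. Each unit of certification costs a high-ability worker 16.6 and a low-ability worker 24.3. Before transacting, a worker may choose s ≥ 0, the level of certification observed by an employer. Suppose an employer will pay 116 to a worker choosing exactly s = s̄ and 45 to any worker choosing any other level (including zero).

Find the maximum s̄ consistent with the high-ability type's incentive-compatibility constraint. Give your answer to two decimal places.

4.28

Choosing s̄ yields the high-ability type 116 − 16.6·s̄; choosing zero yields 45.
The high-ability type is indifferent at 116 − 16.6·s̄ = 45, i.e. s̄ = (116 − 45) / 16.6 ≈ 4.28.
For any s̄ above 4.28 the high-ability type would rather pool at zero, so separation collapses.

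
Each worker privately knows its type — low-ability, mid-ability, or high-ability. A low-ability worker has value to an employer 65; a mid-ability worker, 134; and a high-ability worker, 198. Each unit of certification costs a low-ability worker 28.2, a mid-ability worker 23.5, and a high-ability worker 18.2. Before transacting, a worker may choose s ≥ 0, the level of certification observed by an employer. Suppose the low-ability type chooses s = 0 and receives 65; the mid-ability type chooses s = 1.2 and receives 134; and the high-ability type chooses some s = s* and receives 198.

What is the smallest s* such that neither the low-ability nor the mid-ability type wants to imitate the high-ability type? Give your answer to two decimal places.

Low-ability type (on-path payoff 65) won't mimic when 65 ≥ 198 − 28.2·s*, i.e. s* ≥ 4.72.
Mid-ability type (on-path payoff 134 − 23.5×1.2 = 105.8) won't mimic when 105.8 ≥ 198 − 23.5·s*, i.e. s* ≥ 3.92.
Both must hold, so s* = max(4.72, 3.92) = 4.72. The low-ability type's constraint binds.

4.72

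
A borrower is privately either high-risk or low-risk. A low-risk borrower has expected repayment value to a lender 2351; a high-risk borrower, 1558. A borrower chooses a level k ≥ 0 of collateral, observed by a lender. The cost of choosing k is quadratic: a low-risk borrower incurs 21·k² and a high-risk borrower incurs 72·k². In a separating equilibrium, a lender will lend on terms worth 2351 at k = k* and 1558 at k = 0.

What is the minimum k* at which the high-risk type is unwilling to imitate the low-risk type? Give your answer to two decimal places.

The high-risk type at k = 0 receives 1558; imitating at k* yields 2351 − 72·k*².
Indifference: 1558 = 2351 − 72·k*², so k*² = (2351 − 1558) / 72 ≈ 11.0139.
k* = √11.0139 ≈ 3.32.

3.32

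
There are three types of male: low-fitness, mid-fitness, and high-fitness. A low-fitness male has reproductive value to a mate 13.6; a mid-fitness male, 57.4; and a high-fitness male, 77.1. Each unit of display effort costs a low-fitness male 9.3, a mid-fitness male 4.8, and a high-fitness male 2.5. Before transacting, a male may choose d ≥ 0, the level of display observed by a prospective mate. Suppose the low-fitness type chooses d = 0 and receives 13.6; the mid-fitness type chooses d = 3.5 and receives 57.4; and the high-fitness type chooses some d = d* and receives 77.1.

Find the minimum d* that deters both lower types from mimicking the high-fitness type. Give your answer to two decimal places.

7.60

Mid-fitness type (on-path payoff 57.4 − 4.8×3.5 = 40.6) won't mimic when 40.6 ≥ 77.1 − 4.8·d*, i.e. d* ≥ 7.60.
Low-fitness type (on-path payoff 13.6) won't mimic when 13.6 ≥ 77.1 − 9.3·d*, i.e. d* ≥ 6.83.
Both must hold, so d* = max(6.83, 7.60) = 7.60. The mid-fitness type's constraint binds.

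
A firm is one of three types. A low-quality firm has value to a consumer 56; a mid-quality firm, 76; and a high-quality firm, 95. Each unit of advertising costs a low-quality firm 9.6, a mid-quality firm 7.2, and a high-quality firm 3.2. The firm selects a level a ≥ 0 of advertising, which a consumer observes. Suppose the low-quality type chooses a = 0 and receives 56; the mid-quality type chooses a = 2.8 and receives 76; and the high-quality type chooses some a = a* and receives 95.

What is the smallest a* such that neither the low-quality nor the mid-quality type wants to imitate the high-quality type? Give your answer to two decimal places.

Mid-quality type (on-path payoff 76 − 7.2×2.8 = 55.84) won't mimic when 55.84 ≥ 95 − 7.2·a*, i.e. a* ≥ 5.44.
Low-quality type (on-path payoff 56) won't mimic when 56 ≥ 95 − 9.6·a*, i.e. a* ≥ 4.06.
Both must hold, so a* = max(4.06, 5.44) = 5.44. The mid-quality type's constraint binds.

5.44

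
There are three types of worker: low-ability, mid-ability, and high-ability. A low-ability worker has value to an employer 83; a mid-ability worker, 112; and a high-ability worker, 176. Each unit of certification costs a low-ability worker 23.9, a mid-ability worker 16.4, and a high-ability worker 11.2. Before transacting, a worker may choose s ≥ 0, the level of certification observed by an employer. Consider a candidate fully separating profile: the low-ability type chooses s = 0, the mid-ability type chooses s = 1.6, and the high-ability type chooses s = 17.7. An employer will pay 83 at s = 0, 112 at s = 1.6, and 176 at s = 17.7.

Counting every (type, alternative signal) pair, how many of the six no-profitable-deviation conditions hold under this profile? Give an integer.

High-ability (own payoff 176 − 11.2×17.7 = -22.24): to s=0 gives 83 → profitable ✗; to s=1.6 gives 112 − 11.2×1.6 = 94.08 → profitable ✗.
Low-ability (own payoff 83): to s=1.6 gives 112 − 23.9×1.6 = 73.76 → no gain ✓; to s=17.7 gives 176 − 23.9×17.7 = -247.03 → no gain ✓.
Mid-ability (own payoff 112 − 16.4×1.6 = 85.76): to s=0 gives 83 → no gain ✓; to s=17.7 gives 176 − 16.4×17.7 = -114.28 → no gain ✓.
4 of the 6 constraints hold; not an equilibrium.

4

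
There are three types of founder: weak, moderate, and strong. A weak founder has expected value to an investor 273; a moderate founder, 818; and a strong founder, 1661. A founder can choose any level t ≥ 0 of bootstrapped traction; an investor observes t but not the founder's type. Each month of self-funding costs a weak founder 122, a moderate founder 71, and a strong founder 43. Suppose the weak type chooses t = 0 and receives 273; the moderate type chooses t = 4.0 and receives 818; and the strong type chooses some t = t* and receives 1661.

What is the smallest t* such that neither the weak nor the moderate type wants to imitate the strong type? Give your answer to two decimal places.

15.87

Moderate type (on-path payoff 818 − 71×4.0 = 534) won't mimic when 534 ≥ 1661 − 71·t*, i.e. t* ≥ 15.87.
Weak type (on-path payoff 273) won't mimic when 273 ≥ 1661 − 122·t*, i.e. t* ≥ 11.38.
Both must hold, so t* = max(11.38, 15.87) = 15.87. The moderate type's constraint binds.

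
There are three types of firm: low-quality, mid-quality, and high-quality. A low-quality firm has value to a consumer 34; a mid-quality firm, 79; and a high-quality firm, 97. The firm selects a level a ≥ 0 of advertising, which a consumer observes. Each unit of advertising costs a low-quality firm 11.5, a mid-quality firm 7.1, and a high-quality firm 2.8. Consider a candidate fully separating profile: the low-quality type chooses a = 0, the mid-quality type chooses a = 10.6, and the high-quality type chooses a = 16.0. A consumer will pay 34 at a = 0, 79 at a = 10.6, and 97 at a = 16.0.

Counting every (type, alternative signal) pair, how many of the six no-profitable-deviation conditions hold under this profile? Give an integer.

5

Mid-quality (own payoff 79 − 7.1×10.6 = 3.74): to a=0 gives 34 → profitable ✗; to a=16.0 gives 97 − 7.1×16.0 = -16.6 → no gain ✓.
High-quality (own payoff 97 − 2.8×16.0 = 52.2): to a=0 gives 34 → no gain ✓; to a=10.6 gives 79 − 2.8×10.6 = 49.32 → no gain ✓.
Low-quality (own payoff 34): to a=10.6 gives 79 − 11.5×10.6 = -42.9 → no gain ✓; to a=16.0 gives 97 − 11.5×16.0 = -87 → no gain ✓.
5 of the 6 constraints hold; not an equilibrium.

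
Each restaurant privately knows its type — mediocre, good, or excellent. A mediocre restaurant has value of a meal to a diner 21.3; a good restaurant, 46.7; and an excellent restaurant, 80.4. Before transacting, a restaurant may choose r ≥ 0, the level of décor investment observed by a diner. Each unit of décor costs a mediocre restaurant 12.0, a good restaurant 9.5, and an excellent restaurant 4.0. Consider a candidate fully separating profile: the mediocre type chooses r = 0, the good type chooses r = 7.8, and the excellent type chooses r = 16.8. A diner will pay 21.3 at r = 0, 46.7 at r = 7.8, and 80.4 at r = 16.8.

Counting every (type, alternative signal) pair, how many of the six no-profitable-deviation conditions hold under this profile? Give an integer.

3

Excellent (own payoff 80.4 − 4.0×16.8 = 13.2): to r=0 gives 21.3 → profitable ✗; to r=7.8 gives 46.7 − 4.0×7.8 = 15.5 → profitable ✗.
Good (own payoff 46.7 − 9.5×7.8 = -27.4): to r=0 gives 21.3 → profitable ✗; to r=16.8 gives 80.4 − 9.5×16.8 = -79.2 → no gain ✓.
Mediocre (own payoff 21.3): to r=7.8 gives 46.7 − 12.0×7.8 = -46.9 → no gain ✓; to r=16.8 gives 80.4 − 12.0×16.8 = -121.2 → no gain ✓.
3 of the 6 constraints hold; not an equilibrium.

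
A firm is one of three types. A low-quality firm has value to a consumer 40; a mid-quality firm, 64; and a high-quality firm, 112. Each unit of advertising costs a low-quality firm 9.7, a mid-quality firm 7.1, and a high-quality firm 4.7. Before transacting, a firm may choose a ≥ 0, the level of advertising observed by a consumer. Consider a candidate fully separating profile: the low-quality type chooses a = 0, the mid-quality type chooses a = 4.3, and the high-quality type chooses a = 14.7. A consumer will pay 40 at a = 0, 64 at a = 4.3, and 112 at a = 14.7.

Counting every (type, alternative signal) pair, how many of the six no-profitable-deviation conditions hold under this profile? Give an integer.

High-quality (own payoff 112 − 4.7×14.7 = 42.91): to a=0 gives 40 → no gain ✓; to a=4.3 gives 64 − 4.7×4.3 = 43.79 → profitable ✗.
Mid-quality (own payoff 64 − 7.1×4.3 = 33.47): to a=0 gives 40 → profitable ✗; to a=14.7 gives 112 − 7.1×14.7 = 7.63 → no gain ✓.
Low-quality (own payoff 40): to a=4.3 gives 64 − 9.7×4.3 = 22.29 → no gain ✓; to a=14.7 gives 112 − 9.7×14.7 = -30.59 → no gain ✓.
4 of the 6 constraints hold; not an equilibrium.

4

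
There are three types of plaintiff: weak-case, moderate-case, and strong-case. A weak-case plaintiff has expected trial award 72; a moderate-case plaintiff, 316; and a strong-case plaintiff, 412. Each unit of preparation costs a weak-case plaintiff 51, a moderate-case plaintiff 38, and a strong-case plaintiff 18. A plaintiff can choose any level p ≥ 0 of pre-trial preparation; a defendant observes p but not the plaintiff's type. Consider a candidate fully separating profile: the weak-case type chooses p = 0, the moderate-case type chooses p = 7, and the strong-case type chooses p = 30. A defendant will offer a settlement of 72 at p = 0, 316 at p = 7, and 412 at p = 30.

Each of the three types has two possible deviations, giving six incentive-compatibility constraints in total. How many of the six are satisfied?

3

Strong-case (own payoff 412 − 18×30 = -128): to p=0 gives 72 → profitable ✗; to p=7 gives 316 − 18×7 = 190 → profitable ✗.
Moderate-case (own payoff 316 − 38×7 = 50): to p=0 gives 72 → profitable ✗; to p=30 gives 412 − 38×30 = -728 → no gain ✓.
Weak-case (own payoff 72): to p=7 gives 316 − 51×7 = -41 → no gain ✓; to p=30 gives 412 − 51×30 = -1118 → no gain ✓.
3 of the 6 constraints hold; not an equilibrium.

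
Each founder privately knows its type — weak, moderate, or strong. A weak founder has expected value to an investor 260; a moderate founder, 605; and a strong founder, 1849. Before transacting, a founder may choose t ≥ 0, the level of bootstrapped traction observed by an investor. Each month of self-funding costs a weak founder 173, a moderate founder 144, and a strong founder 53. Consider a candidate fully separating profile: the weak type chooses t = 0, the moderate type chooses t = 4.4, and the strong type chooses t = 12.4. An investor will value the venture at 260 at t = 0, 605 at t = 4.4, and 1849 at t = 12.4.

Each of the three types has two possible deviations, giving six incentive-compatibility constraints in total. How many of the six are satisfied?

4

Moderate (own payoff 605 − 144×4.4 = -28.6): to t=0 gives 260 → profitable ✗; to t=12.4 gives 1849 − 144×12.4 = 63.4 → profitable ✗.
Weak (own payoff 260): to t=4.4 gives 605 − 173×4.4 = -156.2 → no gain ✓; to t=12.4 gives 1849 − 173×12.4 = -296.2 → no gain ✓.
Strong (own payoff 1849 − 53×12.4 = 1191.8): to t=0 gives 260 → no gain ✓; to t=4.4 gives 605 − 53×4.4 = 371.8 → no gain ✓.
4 of the 6 constraints hold; not an equilibrium.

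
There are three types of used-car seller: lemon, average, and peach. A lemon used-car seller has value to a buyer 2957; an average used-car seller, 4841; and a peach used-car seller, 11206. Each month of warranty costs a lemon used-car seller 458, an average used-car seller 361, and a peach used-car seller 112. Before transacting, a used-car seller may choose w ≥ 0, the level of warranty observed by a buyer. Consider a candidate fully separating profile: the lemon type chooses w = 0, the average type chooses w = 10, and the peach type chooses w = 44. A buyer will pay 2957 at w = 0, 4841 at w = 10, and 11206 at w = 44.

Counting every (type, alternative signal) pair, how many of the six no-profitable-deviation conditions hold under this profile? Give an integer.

5

Peach (own payoff 11206 − 112×44 = 6278): to w=0 gives 2957 → no gain ✓; to w=10 gives 4841 − 112×10 = 3721 → no gain ✓.
Average (own payoff 4841 − 361×10 = 1231): to w=0 gives 2957 → profitable ✗; to w=44 gives 11206 − 361×44 = -4678 → no gain ✓.
Lemon (own payoff 2957): to w=10 gives 4841 − 458×10 = 261 → no gain ✓; to w=44 gives 11206 − 458×44 = -8946 → no gain ✓.
5 of the 6 constraints hold; not an equilibrium.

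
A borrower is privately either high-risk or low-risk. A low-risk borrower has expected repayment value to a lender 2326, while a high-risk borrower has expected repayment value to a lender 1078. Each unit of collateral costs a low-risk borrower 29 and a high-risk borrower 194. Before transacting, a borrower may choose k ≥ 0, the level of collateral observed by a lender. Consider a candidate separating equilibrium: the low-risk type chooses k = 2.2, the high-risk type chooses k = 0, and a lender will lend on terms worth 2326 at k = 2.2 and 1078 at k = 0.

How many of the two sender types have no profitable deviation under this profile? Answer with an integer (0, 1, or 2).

High-risk type: stay at 0 → 1078; mimic → 2326 − 194 × 2.2 = 1899.2. IC fails (1078 < 1899.2).
Low-risk type: signal → 2326 − 29 × 2.2 = 2262.2; deviate to 0 → 1078. IC holds (2262.2 ≥ 1078).
1 of 2 constraints hold, so this profile is not an equilibrium.

1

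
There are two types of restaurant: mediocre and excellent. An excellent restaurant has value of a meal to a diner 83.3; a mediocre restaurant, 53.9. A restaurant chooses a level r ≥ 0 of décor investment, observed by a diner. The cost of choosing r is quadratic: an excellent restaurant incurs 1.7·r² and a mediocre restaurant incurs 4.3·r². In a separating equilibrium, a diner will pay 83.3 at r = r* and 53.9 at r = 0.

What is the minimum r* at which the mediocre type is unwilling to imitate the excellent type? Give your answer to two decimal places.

2.61

The mediocre type at r = 0 receives 53.9; imitating at r* yields 83.3 − 4.3·r*².
Indifference: 53.9 = 83.3 − 4.3·r*², so r*² = (83.3 − 53.9) / 4.3 ≈ 6.8372.
r* = √6.8372 ≈ 2.61.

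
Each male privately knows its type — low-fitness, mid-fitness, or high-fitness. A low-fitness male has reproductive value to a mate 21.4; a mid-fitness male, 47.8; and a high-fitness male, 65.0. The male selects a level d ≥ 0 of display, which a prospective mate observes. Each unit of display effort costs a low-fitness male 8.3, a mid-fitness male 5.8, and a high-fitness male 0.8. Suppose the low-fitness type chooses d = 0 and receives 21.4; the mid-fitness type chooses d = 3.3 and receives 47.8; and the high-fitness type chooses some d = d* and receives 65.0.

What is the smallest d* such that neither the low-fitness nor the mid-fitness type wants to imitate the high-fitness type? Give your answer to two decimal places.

6.27

Low-fitness type (on-path payoff 21.4) won't mimic when 21.4 ≥ 65.0 − 8.3·d*, i.e. d* ≥ 5.25.
Mid-fitness type (on-path payoff 47.8 − 5.8×3.3 = 28.66) won't mimic when 28.66 ≥ 65.0 − 5.8·d*, i.e. d* ≥ 6.27.
Both must hold, so d* = max(5.25, 6.27) = 6.27. The mid-fitness type's constraint binds.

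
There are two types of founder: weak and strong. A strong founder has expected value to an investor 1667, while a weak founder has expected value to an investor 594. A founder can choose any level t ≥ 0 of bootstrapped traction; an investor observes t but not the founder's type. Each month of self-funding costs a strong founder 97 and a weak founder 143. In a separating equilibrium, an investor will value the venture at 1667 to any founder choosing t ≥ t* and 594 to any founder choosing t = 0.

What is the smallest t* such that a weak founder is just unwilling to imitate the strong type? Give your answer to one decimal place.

A weak founder choosing t = 0 receives 594.
Imitating at t* instead would pay 1667 at cost 143·t*, netting 1667 − 143·t*.
Indifference: 594 = 1667 − 143·t*, so t* = (1667 − 594) / 143 ≈ 7.5.
This is the weak type's binding incentive-compatibility constraint; any t ≥ 7.5 sustains separation on that side.

7.5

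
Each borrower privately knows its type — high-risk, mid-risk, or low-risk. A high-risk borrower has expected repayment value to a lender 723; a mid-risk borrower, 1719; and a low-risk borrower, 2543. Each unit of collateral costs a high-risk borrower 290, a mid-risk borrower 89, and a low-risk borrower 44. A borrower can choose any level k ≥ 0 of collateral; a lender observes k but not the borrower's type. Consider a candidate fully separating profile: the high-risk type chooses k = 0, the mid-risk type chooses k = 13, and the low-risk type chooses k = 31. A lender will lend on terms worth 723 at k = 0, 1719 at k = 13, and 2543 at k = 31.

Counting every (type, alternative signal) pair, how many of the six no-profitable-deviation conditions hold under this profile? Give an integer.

High-risk (own payoff 723): to k=13 gives 1719 − 290×13 = -2051 → no gain ✓; to k=31 gives 2543 − 290×31 = -6447 → no gain ✓.
Low-risk (own payoff 2543 − 44×31 = 1179): to k=0 gives 723 → no gain ✓; to k=13 gives 1719 − 44×13 = 1147 → no gain ✓.
Mid-risk (own payoff 1719 − 89×13 = 562): to k=0 gives 723 → profitable ✗; to k=31 gives 2543 − 89×31 = -216 → no gain ✓.
5 of the 6 constraints hold; not an equilibrium.

5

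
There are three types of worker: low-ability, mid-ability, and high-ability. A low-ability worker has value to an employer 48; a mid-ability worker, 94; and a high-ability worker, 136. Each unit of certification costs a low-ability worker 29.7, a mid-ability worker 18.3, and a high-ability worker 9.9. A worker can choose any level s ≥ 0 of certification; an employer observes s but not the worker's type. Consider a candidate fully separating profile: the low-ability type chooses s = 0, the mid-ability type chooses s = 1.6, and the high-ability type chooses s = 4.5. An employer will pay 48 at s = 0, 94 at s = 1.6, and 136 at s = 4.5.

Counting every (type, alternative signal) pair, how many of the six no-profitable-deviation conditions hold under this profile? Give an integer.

Mid-ability (own payoff 94 − 18.3×1.6 = 64.72): to s=0 gives 48 → no gain ✓; to s=4.5 gives 136 − 18.3×4.5 = 53.65 → no gain ✓.
Low-ability (own payoff 48): to s=1.6 gives 94 − 29.7×1.6 = 46.48 → no gain ✓; to s=4.5 gives 136 − 29.7×4.5 = 2.35 → no gain ✓.
High-ability (own payoff 136 − 9.9×4.5 = 91.45): to s=0 gives 48 → no gain ✓; to s=1.6 gives 94 − 9.9×1.6 = 78.16 → no gain ✓.
6 of the 6 constraints hold; this profile is a separating equilibrium.

6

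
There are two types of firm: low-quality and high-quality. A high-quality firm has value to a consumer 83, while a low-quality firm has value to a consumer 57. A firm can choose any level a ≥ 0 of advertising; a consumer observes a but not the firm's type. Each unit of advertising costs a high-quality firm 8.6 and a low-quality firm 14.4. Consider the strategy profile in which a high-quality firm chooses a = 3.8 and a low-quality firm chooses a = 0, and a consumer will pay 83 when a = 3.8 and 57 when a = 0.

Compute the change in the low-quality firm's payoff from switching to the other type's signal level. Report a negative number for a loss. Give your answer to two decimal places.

Playing a = 0 the low-quality firm receives 57.
Deviating to a = 3.8 brings payment 83 at cost 14.4 × 3.8 = 54.72, netting 28.28.
Gain from deviating: 28.28 − 57 = -28.72.
The gain is negative, so the low-quality type's incentive-compatibility constraint is satisfied.

-28.72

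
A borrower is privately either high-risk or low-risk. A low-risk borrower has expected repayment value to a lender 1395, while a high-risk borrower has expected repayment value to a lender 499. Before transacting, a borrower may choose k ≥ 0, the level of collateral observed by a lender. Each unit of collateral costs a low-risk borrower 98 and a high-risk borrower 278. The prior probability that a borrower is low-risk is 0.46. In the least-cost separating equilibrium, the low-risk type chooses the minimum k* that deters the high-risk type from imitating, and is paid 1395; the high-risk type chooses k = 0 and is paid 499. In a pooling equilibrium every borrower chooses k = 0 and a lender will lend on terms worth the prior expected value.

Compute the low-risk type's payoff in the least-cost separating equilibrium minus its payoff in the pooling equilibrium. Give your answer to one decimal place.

Least-cost separating signal: k* solves 499 = 1395 − 278·k*, so k* = (1395 − 499)/278 ≈ 3.2230.
Low-risk type's separating payoff: 1395 − 98 × k* = 1395 − 98 × (1395 − 499)/278 = 1395 − 87808/278 ≈ 1079.144.
Pooling payoff: 0.46 × 1395 + 0.54 × 499 = 911.16.
Difference: 1079.144 − 911.16 = 167.984, i.e. 168.0 to one decimal place.
The low-risk type prefers to separate.

168.0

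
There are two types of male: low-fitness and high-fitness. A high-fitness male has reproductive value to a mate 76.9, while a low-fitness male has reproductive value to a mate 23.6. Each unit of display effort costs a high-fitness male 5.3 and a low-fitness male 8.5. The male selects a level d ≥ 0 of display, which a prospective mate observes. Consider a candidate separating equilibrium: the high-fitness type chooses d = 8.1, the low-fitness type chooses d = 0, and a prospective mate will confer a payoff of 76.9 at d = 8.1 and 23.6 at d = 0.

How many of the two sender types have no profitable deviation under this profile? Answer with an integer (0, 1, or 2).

Low-fitness type: stay at 0 → 23.6; mimic → 76.9 − 8.5 × 8.1 = 8.05. IC holds (23.6 ≥ 8.05).
High-fitness type: signal → 76.9 − 5.3 × 8.1 = 33.97; deviate to 0 → 23.6. IC holds (33.97 ≥ 23.6).
2 of 2 constraints hold, so this is a separating equilibrium.

2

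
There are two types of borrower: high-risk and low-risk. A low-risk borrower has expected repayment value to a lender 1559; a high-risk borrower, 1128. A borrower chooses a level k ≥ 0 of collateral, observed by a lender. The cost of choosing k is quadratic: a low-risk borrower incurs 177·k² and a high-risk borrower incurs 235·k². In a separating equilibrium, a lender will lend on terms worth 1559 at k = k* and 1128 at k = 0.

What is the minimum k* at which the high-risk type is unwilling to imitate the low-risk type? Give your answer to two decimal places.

The high-risk type at k = 0 receives 1128; imitating at k* yields 1559 − 235·k*².
Indifference: 1128 = 1559 − 235·k*², so k*² = (1559 − 1128) / 235 ≈ 1.8340.
k* = √1.8340 ≈ 1.35.

1.35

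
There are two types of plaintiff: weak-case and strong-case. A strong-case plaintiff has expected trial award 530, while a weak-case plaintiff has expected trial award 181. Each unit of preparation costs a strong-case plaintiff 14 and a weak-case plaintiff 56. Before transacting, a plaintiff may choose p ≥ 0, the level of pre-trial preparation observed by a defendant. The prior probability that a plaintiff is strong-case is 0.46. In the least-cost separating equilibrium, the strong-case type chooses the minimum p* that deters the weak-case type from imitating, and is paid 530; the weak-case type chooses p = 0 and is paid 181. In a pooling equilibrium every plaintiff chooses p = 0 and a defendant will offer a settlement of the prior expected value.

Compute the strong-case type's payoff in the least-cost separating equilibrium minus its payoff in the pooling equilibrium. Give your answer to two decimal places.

101.21

Least-cost separating signal: p* solves 181 = 530 − 56·p*, so p* = (530 − 181)/56 ≈ 6.2321.
Strong-case type's separating payoff: 530 − 14 × p* = 530 − 14 × (530 − 181)/56 = 530 − 4886/56 = 442.75.
Pooling payoff: 0.46 × 530 + 0.54 × 181 = 341.54.
Difference: 442.75 − 341.54 = 101.21.
The strong-case type prefers to separate.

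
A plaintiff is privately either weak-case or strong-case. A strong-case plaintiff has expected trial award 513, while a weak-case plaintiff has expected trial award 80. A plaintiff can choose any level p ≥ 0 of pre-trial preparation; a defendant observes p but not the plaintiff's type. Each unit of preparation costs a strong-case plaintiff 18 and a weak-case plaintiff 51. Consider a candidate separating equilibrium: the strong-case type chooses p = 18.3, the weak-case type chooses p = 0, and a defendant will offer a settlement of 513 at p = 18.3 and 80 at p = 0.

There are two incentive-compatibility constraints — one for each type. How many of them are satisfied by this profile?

Weak-case type: stay at 0 → 80; mimic → 513 − 51 × 18.3 = -420.3. IC holds (80 ≥ -420.3).
Strong-case type: signal → 513 − 18 × 18.3 = 183.6; deviate to 0 → 80. IC holds (183.6 ≥ 80).
2 of 2 constraints hold, so this is a separating equilibrium.

2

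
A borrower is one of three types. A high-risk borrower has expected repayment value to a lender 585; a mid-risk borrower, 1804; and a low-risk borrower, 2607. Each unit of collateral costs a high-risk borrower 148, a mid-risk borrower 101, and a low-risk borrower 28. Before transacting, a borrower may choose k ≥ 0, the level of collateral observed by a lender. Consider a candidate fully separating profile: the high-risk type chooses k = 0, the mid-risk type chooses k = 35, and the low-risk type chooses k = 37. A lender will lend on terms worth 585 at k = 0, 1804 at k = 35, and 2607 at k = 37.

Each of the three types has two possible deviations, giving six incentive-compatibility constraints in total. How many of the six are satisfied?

4

Mid-risk (own payoff 1804 − 101×35 = -1731): to k=0 gives 585 → profitable ✗; to k=37 gives 2607 − 101×37 = -1130 → profitable ✗.
Low-risk (own payoff 2607 − 28×37 = 1571): to k=0 gives 585 → no gain ✓; to k=35 gives 1804 − 28×35 = 824 → no gain ✓.
High-risk (own payoff 585): to k=35 gives 1804 − 148×35 = -3376 → no gain ✓; to k=37 gives 2607 − 148×37 = -2869 → no gain ✓.
4 of the 6 constraints hold; not an equilibrium.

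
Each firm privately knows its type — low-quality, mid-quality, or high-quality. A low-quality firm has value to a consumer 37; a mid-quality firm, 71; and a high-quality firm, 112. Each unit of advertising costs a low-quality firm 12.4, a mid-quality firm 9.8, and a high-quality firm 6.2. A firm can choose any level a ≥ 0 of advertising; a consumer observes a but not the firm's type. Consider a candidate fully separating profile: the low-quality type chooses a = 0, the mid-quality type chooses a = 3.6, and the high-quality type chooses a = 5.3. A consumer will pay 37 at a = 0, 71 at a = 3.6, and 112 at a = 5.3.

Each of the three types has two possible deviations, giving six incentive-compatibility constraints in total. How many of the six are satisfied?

High-quality (own payoff 112 − 6.2×5.3 = 79.14): to a=0 gives 37 → no gain ✓; to a=3.6 gives 71 − 6.2×3.6 = 48.68 → no gain ✓.
Mid-quality (own payoff 71 − 9.8×3.6 = 35.72): to a=0 gives 37 → profitable ✗; to a=5.3 gives 112 − 9.8×5.3 = 60.06 → profitable ✗.
Low-quality (own payoff 37): to a=3.6 gives 71 − 12.4×3.6 = 26.36 → no gain ✓; to a=5.3 gives 112 − 12.4×5.3 = 46.28 → profitable ✗.
3 of the 6 constraints hold; not an equilibrium.

3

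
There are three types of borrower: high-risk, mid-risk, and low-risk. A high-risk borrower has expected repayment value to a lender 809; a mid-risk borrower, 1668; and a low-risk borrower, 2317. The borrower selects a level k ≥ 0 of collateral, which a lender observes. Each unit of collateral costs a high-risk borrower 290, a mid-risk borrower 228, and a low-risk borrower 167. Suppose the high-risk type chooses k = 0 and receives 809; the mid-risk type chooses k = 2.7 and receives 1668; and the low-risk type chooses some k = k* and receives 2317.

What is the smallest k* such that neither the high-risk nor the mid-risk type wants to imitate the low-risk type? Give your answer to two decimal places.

5.55

High-risk type (on-path payoff 809) won't mimic when 809 ≥ 2317 − 290·k*, i.e. k* ≥ 5.20.
Mid-risk type (on-path payoff 1668 − 228×2.7 = 1052.4) won't mimic when 1052.4 ≥ 2317 − 228·k*, i.e. k* ≥ 5.55.
Both must hold, so k* = max(5.20, 5.55) = 5.55. The mid-risk type's constraint binds.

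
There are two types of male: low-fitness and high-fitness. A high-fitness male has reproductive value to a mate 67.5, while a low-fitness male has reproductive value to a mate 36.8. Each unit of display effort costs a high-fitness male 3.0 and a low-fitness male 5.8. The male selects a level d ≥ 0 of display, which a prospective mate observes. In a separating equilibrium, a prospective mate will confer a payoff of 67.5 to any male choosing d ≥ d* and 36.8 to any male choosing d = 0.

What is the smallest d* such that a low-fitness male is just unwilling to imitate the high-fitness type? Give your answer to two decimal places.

A low-fitness male choosing d = 0 receives 36.8.
Imitating at d* instead would pay 67.5 at cost 5.8·d*, netting 67.5 − 5.8·d*.
Indifference: 36.8 = 67.5 − 5.8·d*, so d* = (67.5 − 36.8) / 5.8 ≈ 5.29.
This is the low-fitness type's binding incentive-compatibility constraint; any d ≥ 5.29 sustains separation on that side.

5.29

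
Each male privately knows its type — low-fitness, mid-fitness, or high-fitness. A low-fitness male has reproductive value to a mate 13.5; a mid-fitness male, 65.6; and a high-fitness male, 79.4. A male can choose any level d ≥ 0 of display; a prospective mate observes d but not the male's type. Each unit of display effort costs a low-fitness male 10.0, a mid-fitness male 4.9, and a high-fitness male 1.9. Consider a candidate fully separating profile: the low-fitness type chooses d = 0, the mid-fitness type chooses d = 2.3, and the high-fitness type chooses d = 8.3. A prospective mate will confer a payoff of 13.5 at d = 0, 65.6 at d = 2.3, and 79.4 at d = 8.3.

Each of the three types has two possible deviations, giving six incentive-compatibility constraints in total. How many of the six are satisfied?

High-fitness (own payoff 79.4 − 1.9×8.3 = 63.63): to d=0 gives 13.5 → no gain ✓; to d=2.3 gives 65.6 − 1.9×2.3 = 61.23 → no gain ✓.
Low-fitness (own payoff 13.5): to d=2.3 gives 65.6 − 10.0×2.3 = 42.6 → profitable ✗; to d=8.3 gives 79.4 − 10.0×8.3 = -3.6 → no gain ✓.
Mid-fitness (own payoff 65.6 − 4.9×2.3 = 54.33): to d=0 gives 13.5 → no gain ✓; to d=8.3 gives 79.4 − 4.9×8.3 = 38.73 → no gain ✓.
5 of the 6 constraints hold; not an equilibrium.

5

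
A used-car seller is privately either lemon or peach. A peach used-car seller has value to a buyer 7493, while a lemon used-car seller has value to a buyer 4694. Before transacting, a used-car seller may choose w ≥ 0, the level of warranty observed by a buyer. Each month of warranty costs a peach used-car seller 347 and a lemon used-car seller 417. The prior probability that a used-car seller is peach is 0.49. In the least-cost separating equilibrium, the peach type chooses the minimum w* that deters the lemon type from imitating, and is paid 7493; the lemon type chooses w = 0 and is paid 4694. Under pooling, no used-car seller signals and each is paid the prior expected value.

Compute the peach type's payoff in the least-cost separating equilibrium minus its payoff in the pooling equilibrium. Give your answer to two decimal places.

Least-cost separating signal: w* solves 4694 = 7493 − 417·w*, so w* = (7493 − 4694)/417 ≈ 6.7122.
Peach type's separating payoff: 7493 − 347 × w* = 7493 − 347 × (7493 − 4694)/417 = 7493 − 971253/417 ≈ 5163.8561.
Pooling payoff: 0.49 × 7493 + 0.51 × 4694 = 6065.51.
Difference: 5163.8561 − 6065.51 = -901.6539, i.e. -901.65 to two decimal places.
The peach type would prefer the pooling outcome.

-901.65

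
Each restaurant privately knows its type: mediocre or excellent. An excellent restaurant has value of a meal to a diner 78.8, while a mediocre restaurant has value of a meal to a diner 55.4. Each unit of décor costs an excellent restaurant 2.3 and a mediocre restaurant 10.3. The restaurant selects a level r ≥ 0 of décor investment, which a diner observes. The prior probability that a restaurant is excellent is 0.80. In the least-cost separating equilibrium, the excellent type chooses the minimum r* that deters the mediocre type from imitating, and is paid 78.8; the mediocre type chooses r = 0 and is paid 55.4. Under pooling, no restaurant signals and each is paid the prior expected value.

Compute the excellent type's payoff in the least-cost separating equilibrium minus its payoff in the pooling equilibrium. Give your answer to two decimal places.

-0.55

Least-cost separating signal: r* solves 55.4 = 78.8 − 10.3·r*, so r* = (78.8 − 55.4)/10.3 ≈ 2.2718.
Excellent type's separating payoff: 78.8 − 2.3 × r* = 78.8 − 2.3 × (78.8 − 55.4)/10.3 = 78.8 − 53.82/10.3 ≈ 73.5748.
Pooling payoff: 0.80 × 78.8 + 0.20 × 55.4 = 74.12.
Difference: 73.5748 − 74.12 = -0.5452, i.e. -0.55 to two decimal places.
The excellent type would prefer the pooling outcome.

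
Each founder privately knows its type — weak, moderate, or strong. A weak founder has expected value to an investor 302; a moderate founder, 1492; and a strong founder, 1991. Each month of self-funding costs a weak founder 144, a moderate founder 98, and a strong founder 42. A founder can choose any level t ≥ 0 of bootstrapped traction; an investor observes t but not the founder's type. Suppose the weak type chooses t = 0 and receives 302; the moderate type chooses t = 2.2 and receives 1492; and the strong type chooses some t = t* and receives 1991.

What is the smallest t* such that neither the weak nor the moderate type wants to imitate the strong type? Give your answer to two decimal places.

11.73

Weak type (on-path payoff 302) won't mimic when 302 ≥ 1991 − 144·t*, i.e. t* ≥ 11.73.
Moderate type (on-path payoff 1492 − 98×2.2 = 1276.4) won't mimic when 1276.4 ≥ 1991 − 98·t*, i.e. t* ≥ 7.29.
Both must hold, so t* = max(11.73, 7.29) = 11.73. The weak type's constraint binds.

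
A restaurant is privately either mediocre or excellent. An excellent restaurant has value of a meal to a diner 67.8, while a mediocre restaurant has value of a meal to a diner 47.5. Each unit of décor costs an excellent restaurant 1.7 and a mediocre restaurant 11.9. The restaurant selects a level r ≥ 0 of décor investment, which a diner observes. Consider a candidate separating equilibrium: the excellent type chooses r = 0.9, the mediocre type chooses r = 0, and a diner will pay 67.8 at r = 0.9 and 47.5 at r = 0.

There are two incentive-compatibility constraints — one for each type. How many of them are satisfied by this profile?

1

Excellent type: signal → 67.8 − 1.7 × 0.9 = 66.27; deviate to 0 → 47.5. IC holds (66.27 ≥ 47.5).
Mediocre type: stay at 0 → 47.5; mimic → 67.8 − 11.9 × 0.9 = 57.09. IC fails (47.5 < 57.09).
1 of 2 constraints hold, so this profile is not an equilibrium.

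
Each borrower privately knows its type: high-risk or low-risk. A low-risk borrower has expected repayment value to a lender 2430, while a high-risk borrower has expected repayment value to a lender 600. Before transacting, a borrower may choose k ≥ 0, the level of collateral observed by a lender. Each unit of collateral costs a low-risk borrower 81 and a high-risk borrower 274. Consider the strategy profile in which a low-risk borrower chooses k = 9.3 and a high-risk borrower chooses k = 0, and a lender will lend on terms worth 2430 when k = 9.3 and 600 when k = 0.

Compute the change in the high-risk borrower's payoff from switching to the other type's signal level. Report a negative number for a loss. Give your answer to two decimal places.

Playing k = 0 the high-risk borrower receives 600.
Deviating to k = 9.3 brings payment 2430 at cost 274 × 9.3 = 2548.2, netting -118.2.
Gain from deviating: -118.2 − 600 = -718.20.
The gain is negative, so the high-risk type's incentive-compatibility constraint is satisfied.

-718.20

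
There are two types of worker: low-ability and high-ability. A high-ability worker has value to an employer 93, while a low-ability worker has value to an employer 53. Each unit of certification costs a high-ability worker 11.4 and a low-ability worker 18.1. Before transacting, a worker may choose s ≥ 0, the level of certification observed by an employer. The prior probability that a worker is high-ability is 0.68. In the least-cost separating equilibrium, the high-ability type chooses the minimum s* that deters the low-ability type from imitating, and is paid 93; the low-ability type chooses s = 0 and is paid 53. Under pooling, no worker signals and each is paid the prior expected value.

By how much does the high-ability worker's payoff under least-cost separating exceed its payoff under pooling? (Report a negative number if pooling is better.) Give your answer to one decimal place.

-12.4

Least-cost separating signal: s* solves 53 = 93 − 18.1·s*, so s* = (93 − 53)/18.1 ≈ 2.2099.
High-ability type's separating payoff: 93 − 11.4 × s* = 93 − 11.4 × (93 − 53)/18.1 = 93 − 456/18.1 ≈ 67.807.
Pooling payoff: 0.68 × 93 + 0.32 × 53 = 80.2.
Difference: 67.807 − 80.2 = -12.393, i.e. -12.4 to one decimal place.
The high-ability type would prefer the pooling outcome.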